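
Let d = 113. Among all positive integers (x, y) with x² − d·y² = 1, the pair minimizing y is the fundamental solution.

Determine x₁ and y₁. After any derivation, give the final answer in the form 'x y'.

√113 → a₀=10, period (1,1,1,2,2,1,1,1,20); ℓ=9 odd so k=17
a_0=10:  p_0=10·1+0=10,  q_0=10·0+1=1
a_1=1:  p_1=1·10+1=11,  q_1=1·1+0=1
a_2=1:  p_2=1·11+10=21,  q_2=1·1+1=2
a_3=1:  p_3=1·21+11=32,  q_3=1·2+1=3
a_4=2:  p_4=2·32+21=85,  q_4=2·3+2=8
a_5=2:  p_5=2·85+32=202,  q_5=2·8+3=19
a_6=1:  p_6=1·202+85=287,  q_6=1·19+8=27
a_7=1:  p_7=1·287+202=489,  q_7=1·27+19=46
a_8=1:  p_8=1·489+287=776,  q_8=1·46+27=73
a_9=20:  p_9=20·776+489=16009,  q_9=20·73+46=1506
a_10=1:  p_10=1·16009+776=16785,  q_10=1·1506+73=1579
a_11=1:  p_11=1·16785+16009=32794,  q_11=1·1579+1506=3085
…
a_14=2:  p_14=2·131952+49579=313483,  q_14=2·12413+4664=29490
a_15=1:  p_15=1·313483+131952=445435,  q_15=1·29490+12413=41903
a_16=1:  p_16=1·445435+313483=758918,  q_16=1·41903+29490=71393
a_17=1:  p_17=1·758918+445435=1204353,  q_17=1·71393+41903=113296
fundamental: x₁=1204353, y₁=113296  (since 1450466148609 − 113·12835983616 = 1)

1204353 113296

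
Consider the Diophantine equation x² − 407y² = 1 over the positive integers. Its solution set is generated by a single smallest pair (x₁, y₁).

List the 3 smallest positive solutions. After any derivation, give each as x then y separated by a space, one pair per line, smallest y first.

√407 = [20; 5,1,2,1,5,40, …], period ℓ=6 (even) → k=5
step 0: (20, 1)  from 20·(1,0) + (0,1)
step 1: (101, 5)  from 5·(20,1) + (1,0)
…
step 4: (464, 23)  from 1·(343,17) + (121,6)
step 5: (2663, 132)  from 5·(464,23) + (343,17)
→ (2663, 132).  Check: 2663²=7091569, 407·132²=7091568, difference 1.
(x_2, y_2) = (2663·2663 + 407·132·132, 2663·132 + 132·2663) = (14183137, 703032)
(x_3, y_3) = (2663·14183137 + 407·132·703032, 2663·703032 + 132·14183137) = (75539384999, 3744348300)

2663 132
14183137 703032
75539384999 3744348300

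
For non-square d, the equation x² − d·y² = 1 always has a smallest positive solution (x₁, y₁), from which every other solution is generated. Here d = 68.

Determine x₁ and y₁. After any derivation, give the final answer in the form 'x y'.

d=68: √d = [8; 4,16] (ℓ=2, even), read p_1/q_1
k=0  a_k=8  p_k/q_k = 8/1
k=1  a_k=4  p_k/q_k = 33/4
fundamental: x₁=33, y₁=4  (since 1089 − 68·16 = 1)

33 4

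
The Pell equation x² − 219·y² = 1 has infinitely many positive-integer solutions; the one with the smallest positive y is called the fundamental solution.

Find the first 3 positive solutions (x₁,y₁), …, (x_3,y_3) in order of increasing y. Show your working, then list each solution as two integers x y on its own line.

d=219: √d = [14; 1,3,1,28] (ℓ=4, even), read p_3/q_3
k=0  a_k=14  p_k/q_k = 14/1
k=1  a_k=1  p_k/q_k = 15/1
k=2  a_k=3  p_k/q_k = 59/4
k=3  a_k=1  p_k/q_k = 74/5
fundamental: x₁=74, y₁=5  (since 5476 − 219·25 = 1)
(x_2, y_2) = (74·74 + 219·5·5, 74·5 + 5·74) = (10951, 740)
(x_3, y_3) = (74·10951 + 219·5·740, 74·740 + 5·10951) = (1620674, 109515)

74 5
10951 740
1620674 109515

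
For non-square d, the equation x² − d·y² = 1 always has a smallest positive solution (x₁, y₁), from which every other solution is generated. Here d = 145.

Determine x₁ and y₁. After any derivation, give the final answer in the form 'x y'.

√145 → a₀=12, period (24); ℓ=1 odd so k=1
i=0: a=12 ⇒ p=12, q=1
i=1: a=24 ⇒ p=289, q=24
(x₁, y₁) = (289, 24);  289² − 145·24² = 1 ✓

289 24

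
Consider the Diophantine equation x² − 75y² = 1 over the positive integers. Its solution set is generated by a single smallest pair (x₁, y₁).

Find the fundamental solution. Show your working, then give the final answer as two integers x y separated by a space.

[8; 1,1,1,16] for √75; ℓ=4 ⇒ convergent index 3
a_0=8:  p_0=8·1+0=8,  q_0=8·0+1=1
a_1=1:  p_1=1·8+1=9,  q_1=1·1+0=1
a_2=1:  p_2=1·9+8=17,  q_2=1·1+1=2
a_3=1:  p_3=1·17+9=26,  q_3=1·2+1=3
(x₁, y₁) = (26, 3);  26² − 75·3² = 1 ✓

26 3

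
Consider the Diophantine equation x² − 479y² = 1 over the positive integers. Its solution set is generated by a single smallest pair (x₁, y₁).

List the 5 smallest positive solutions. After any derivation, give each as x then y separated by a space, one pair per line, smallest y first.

[21; 1,7,1,3,2,21,2,3,1,7,1,42] for √479; ℓ=12 ⇒ convergent index 11
a_0=21:  p_0=21·1+0=21,  q_0=21·0+1=1
a_1=1:  p_1=1·21+1=22,  q_1=1·1+0=1
…
a_3=1:  p_3=1·175+22=197,  q_3=1·8+1=9
a_4=3:  p_4=3·197+175=766,  q_4=3·9+8=35
…
a_6=21:  p_6=21·1729+766=37075,  q_6=21·79+35=1694
a_7=2:  p_7=2·37075+1729=75879,  q_7=2·1694+79=3467
…
a_9=1:  p_9=1·264712+75879=340591,  q_9=1·12095+3467=15562
a_10=7:  p_10=7·340591+264712=2648849,  q_10=7·15562+12095=121029
a_11=1:  p_11=1·2648849+340591=2989440,  q_11=1·121029+15562=136591
fundamental: x₁=2989440, y₁=136591  (since 8936751513600 − 479·18657101281 = 1)
k=2:  x_2 = 2989440·2989440+479·136591·136591 = 17873503027199,  y_2 = 2989440·136591+136591·2989440 = 816661198080
k=3:  x_3 = 2989440·17873503027199+479·136591·816661198080 = 106863529779256567680,  y_3 = 2989440·816661198080+136591·17873503027199 = 4882719303976413809
k=4:  x_4 = 2989440·106863529779256567680+479·136591·4882719303976413809 = 638924220926583633867571201,  y_4 = 2989440·4882719303976413809+136591·106863529779256567680 = 29193192792157684333155840
k=5:  x_5 = 2989440·638924220926583633867571201+479·136591·29193192792157684333155840 = 3820051246013425493328364845667200,  y_5 = 2989440·29193192792157684333155840+136591·638924220926583633867571201 = 174542596521170852986514812245391

2989440 136591
17873503027199 816661198080
106863529779256567680 4882719303976413809
638924220926583633867571201 29193192792157684333155840
3820051246013425493328364845667200 174542596521170852986514812245391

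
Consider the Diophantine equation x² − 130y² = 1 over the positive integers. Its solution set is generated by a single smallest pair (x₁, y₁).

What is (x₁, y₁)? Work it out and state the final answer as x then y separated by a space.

[11; 2,2,22] for √130; ℓ=3 ⇒ convergent index 5
step 0: (11, 1)  from 11·(1,0) + (0,1)
step 1: (23, 2)  from 2·(11,1) + (1,0)
step 2: (57, 5)  from 2·(23,2) + (11,1)
step 3: (1277, 112)  from 22·(57,5) + (23,2)
step 4: (2611, 229)  from 2·(1277,112) + (57,5)
step 5: (6499, 570)  from 2·(2611,229) + (1277,112)
fundamental: x₁=6499, y₁=570  (since 42237001 − 130·324900 = 1)

6499 570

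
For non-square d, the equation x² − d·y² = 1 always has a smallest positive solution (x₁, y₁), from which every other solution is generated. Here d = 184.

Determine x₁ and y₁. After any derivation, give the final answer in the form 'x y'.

[13; 1,1,3,2,1,2,1,2,3,1,1,26] for √184; ℓ=12 ⇒ convergent index 11
k=0  a_k=13  p_k/q_k = 13/1
…
k=6  a_k=2  p_k/q_k = 841/62
…
k=10  a_k=1  p_k/q_k = 13741/1013
k=11  a_k=1  p_k/q_k = 24335/1794
(x₁, y₁) = (24335, 1794);  24335² − 184·1794² = 1 ✓

24335 1794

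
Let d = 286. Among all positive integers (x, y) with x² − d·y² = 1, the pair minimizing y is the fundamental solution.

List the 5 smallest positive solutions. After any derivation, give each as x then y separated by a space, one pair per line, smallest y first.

561835 33222
631317134449 37330564740
709392124465745995 41947235681362578
797122648497793485067201 47134850318039357456520
895702806436806213240996001675 52964017256829337557486465822

d=286: √d = [16; 1,10,3,3,2,3,3,10,1,32] (ℓ=10, even), read p_9/q_9
step 0: (16, 1)  from 16·(1,0) + (0,1)
step 1: (17, 1)  from 1·(16,1) + (1,0)
step 2: (186, 11)  from 10·(17,1) + (16,1)
step 3: (575, 34)  from 3·(186,11) + (17,1)
step 4: (1911, 113)  from 3·(575,34) + (186,11)
step 5: (4397, 260)  from 2·(1911,113) + (575,34)
step 6: (15102, 893)  from 3·(4397,260) + (1911,113)
step 7: (49703, 2939)  from 3·(15102,893) + (4397,260)
step 8: (512132, 30283)  from 10·(49703,2939) + (15102,893)
step 9: (561835, 33222)  from 1·(512132,30283) + (49703,2939)
fundamental: x₁=561835, y₁=33222  (since 315658567225 − 286·1103701284 = 1)
(x_2, y_2) = (561835·561835 + 286·33222·33222, 561835·33222 + 33222·561835) = (631317134449, 37330564740)
(x_3, y_3) = (561835·631317134449 + 286·33222·37330564740, 561835·37330564740 + 33222·631317134449) = (709392124465745995, 41947235681362578)
(x_4, y_4) = (561835·709392124465745995 + 286·33222·41947235681362578, 561835·41947235681362578 + 33222·709392124465745995) = (797122648497793485067201, 47134850318039357456520)
(x_5, y_5) = (561835·797122648497793485067201 + 286·33222·47134850318039357456520, 561835·47134850318039357456520 + 33222·797122648497793485067201) = (895702806436806213240996001675, 52964017256829337557486465822)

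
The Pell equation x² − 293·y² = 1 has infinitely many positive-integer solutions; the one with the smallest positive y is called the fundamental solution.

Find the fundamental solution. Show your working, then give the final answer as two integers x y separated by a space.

12320649 719780

√293 → a₀=17, period (8,1,1,8,34); ℓ=5 odd so k=9
i=0: a=17 ⇒ p=17, q=1
i=1: a=8 ⇒ p=137, q=8
…
i=7: a=1 ⇒ p=764593, q=44668
i=8: a=1 ⇒ p=1444507, q=84389
i=9: a=8 ⇒ p=12320649, q=719780
(x₁, y₁) = (12320649, 719780);  12320649² − 293·719780² = 1 ✓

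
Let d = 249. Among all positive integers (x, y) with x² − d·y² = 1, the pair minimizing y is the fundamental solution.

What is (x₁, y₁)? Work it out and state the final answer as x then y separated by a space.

√249 = [15; 1,3,1,1,5,…,3,1,30, …], period ℓ=16 (even) → k=15
k=0  a_k=15  p_k/q_k = 15/1
k=1  a_k=1  p_k/q_k = 16/1
…
k=4  a_k=1  p_k/q_k = 142/9
k=5  a_k=5  p_k/q_k = 789/50
…
k=7  a_k=3  p_k/q_k = 3582/227
k=8  a_k=10  p_k/q_k = 36751/2329
…
k=11  a_k=5  p_k/q_k = 866765/54929
…
k=13  a_k=1  p_k/q_k = 1884116/119401
k=14  a_k=3  p_k/q_k = 6669699/422675
k=15  a_k=1  p_k/q_k = 8553815/542076
→ (8553815, 542076).  Check: 8553815²=73167751054225, 249·542076²=73167751054224, difference 1.

8553815 542076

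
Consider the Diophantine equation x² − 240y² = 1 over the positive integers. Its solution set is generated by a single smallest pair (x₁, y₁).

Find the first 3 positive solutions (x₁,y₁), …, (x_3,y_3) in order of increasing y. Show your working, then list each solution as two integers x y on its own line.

√240 → a₀=15, period (2,30); ℓ=2 even so k=1
step 0: (15, 1)  from 15·(1,0) + (0,1)
step 1: (31, 2)  from 2·(15,1) + (1,0)
fundamental: x₁=31, y₁=2  (since 961 − 240·4 = 1)
(31+2√240)^2 = 1921 + 124√240
(31+2√240)^3 = 119071 + 7686√240

31 2
1921 124
119071 7686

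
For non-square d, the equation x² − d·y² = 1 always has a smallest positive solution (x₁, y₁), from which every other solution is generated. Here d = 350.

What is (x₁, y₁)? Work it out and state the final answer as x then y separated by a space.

449 24

[18; 1,2,2,2,1,36] for √350; ℓ=6 ⇒ convergent index 5
a_0=18:  p_0=18·1+0=18,  q_0=18·0+1=1
…
a_3=2:  p_3=2·56+19=131,  q_3=2·3+1=7
a_4=2:  p_4=2·131+56=318,  q_4=2·7+3=17
a_5=1:  p_5=1·318+131=449,  q_5=1·17+7=24
fundamental: x₁=449, y₁=24  (since 201601 − 350·576 = 1)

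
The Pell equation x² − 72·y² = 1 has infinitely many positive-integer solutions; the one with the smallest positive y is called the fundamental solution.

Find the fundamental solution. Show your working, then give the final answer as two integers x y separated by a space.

17 2

d=72: √d = [8; 2,16] (ℓ=2, even), read p_1/q_1
a_0=8:  p_0=8·1+0=8,  q_0=8·0+1=1
a_1=2:  p_1=2·8+1=17,  q_1=2·1+0=2
(x₁, y₁) = (17, 2);  17² − 72·2² = 1 ✓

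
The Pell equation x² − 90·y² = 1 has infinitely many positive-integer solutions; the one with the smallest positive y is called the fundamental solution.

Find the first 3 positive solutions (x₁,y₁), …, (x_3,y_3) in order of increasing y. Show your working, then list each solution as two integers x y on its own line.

19 2
721 76
27379 2886

√90 = [9; 2,18, …], period ℓ=2 (even) → k=1
k=0  a_k=9  p_k/q_k = 9/1
k=1  a_k=2  p_k/q_k = 19/2
→ (19, 2).  Check: 19²=361, 90·2²=360, difference 1.
(19+2√90)^2 = 721 + 76√90
(19+2√90)^3 = 27379 + 2886√90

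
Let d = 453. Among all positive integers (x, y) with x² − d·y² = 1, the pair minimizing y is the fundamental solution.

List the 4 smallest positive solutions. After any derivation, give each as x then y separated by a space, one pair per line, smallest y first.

1653751 77700
5469784740001 256992905400
18091323967121133751 850004548596233100
59837090203895614338960001 2811391744490881177810800

[21; 3,1,1,10,14,10,1,1,3,42] for √453; ℓ=10 ⇒ convergent index 9
i=0: a=21 ⇒ p=21, q=1
…
i=4: a=10 ⇒ p=1575, q=74
i=5: a=14 ⇒ p=22199, q=1043
…
i=8: a=1 ⇒ p=469329, q=22051
i=9: a=3 ⇒ p=1653751, q=77700
(x₁, y₁) = (1653751, 77700);  1653751² − 453·77700² = 1 ✓
(1653751+77700√453)^2 = 5469784740001 + 256992905400√453
(1653751+77700√453)^3 = 18091323967121133751 + 850004548596233100√453
(1653751+77700√453)^4 = 59837090203895614338960001 + 2811391744490881177810800√453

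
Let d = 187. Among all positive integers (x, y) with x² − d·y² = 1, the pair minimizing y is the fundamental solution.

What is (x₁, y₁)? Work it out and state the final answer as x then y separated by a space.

1682 123

√187 = [13; 1,2,13,2,1,26, …], period ℓ=6 (even) → k=5
a_0=13:  p_0=13·1+0=13,  q_0=13·0+1=1
…
a_4=2:  p_4=2·547+41=1135,  q_4=2·40+3=83
a_5=1:  p_5=1·1135+547=1682,  q_5=1·83+40=123
(x₁, y₁) = (1682, 123);  1682² − 187·123² = 1 ✓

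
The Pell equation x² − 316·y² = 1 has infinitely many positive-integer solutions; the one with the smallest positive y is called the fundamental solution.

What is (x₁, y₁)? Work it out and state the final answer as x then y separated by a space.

√316 = [17; 1,3,2,8,2,3,1,34, …], period ℓ=8 (even) → k=7
step 0: (17, 1)  from 17·(1,0) + (0,1)
step 1: (18, 1)  from 1·(17,1) + (1,0)
step 2: (71, 4)  from 3·(18,1) + (17,1)
step 3: (160, 9)  from 2·(71,4) + (18,1)
step 4: (1351, 76)  from 8·(160,9) + (71,4)
step 5: (2862, 161)  from 2·(1351,76) + (160,9)
step 6: (9937, 559)  from 3·(2862,161) + (1351,76)
step 7: (12799, 720)  from 1·(9937,559) + (2862,161)
(x₁, y₁) = (12799, 720);  12799² − 316·720² = 1 ✓

12799 720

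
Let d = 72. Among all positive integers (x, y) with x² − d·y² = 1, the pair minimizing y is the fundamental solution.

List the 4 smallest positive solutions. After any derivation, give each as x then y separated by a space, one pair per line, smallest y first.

√72 → a₀=8, period (2,16); ℓ=2 even so k=1
step 0: (8, 1)  from 8·(1,0) + (0,1)
step 1: (17, 2)  from 2·(8,1) + (1,0)
→ (17, 2).  Check: 17²=289, 72·2²=288, difference 1.
(17+2√72)^2 = 577 + 68√72
(17+2√72)^3 = 19601 + 2310√72
(17+2√72)^4 = 665857 + 78472√72

17 2
577 68
19601 2310
665857 78472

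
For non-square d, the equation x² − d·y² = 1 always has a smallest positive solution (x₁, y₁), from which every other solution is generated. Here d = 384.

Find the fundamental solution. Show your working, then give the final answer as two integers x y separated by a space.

d=384: √d = [19; 1,1,2,9,2,1,1,38] (ℓ=8, even), read p_7/q_7
i=0: a=19 ⇒ p=19, q=1
i=1: a=1 ⇒ p=20, q=1
…
i=3: a=2 ⇒ p=98, q=5
i=4: a=9 ⇒ p=921, q=47
…
i=6: a=1 ⇒ p=2861, q=146
i=7: a=1 ⇒ p=4801, q=245
→ (4801, 245).  Check: 4801²=23049601, 384·245²=23049600, difference 1.

4801 245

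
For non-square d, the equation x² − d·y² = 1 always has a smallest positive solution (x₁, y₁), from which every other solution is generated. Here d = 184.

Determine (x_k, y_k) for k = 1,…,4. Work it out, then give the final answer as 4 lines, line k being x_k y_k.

24335 1794
1184384449 87313980
57643991108495 4249571404806
2805533046066067201 206826640184594040

√184 = [13; 1,1,3,2,1,2,1,2,3,1,1,26, …], period ℓ=12 (even) → k=11
k=0  a_k=13  p_k/q_k = 13/1
…
k=7  a_k=1  p_k/q_k = 1153/85
…
k=10  a_k=1  p_k/q_k = 13741/1013
k=11  a_k=1  p_k/q_k = 24335/1794
(x₁, y₁) = (24335, 1794);  24335² − 184·1794² = 1 ✓
k=2:  x_2 = 24335·24335+184·1794·1794 = 1184384449,  y_2 = 24335·1794+1794·24335 = 87313980
k=3:  x_3 = 24335·1184384449+184·1794·87313980 = 57643991108495,  y_3 = 24335·87313980+1794·1184384449 = 4249571404806
k=4:  x_4 = 24335·57643991108495+184·1794·4249571404806 = 2805533046066067201,  y_4 = 24335·4249571404806+1794·57643991108495 = 206826640184594040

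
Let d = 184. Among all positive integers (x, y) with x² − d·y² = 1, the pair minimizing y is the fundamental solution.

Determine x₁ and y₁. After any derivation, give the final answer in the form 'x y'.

d=184: √d = [13; 1,1,3,2,1,2,1,2,3,1,1,26] (ℓ=12, even), read p_11/q_11
a_0=13:  p_0=13·1+0=13,  q_0=13·0+1=1
a_1=1:  p_1=1·13+1=14,  q_1=1·1+0=1
a_2=1:  p_2=1·14+13=27,  q_2=1·1+1=2
…
a_5=1:  p_5=1·217+95=312,  q_5=1·16+7=23
…
a_10=1:  p_10=1·10594+3147=13741,  q_10=1·781+232=1013
a_11=1:  p_11=1·13741+10594=24335,  q_11=1·1013+781=1794
(x₁, y₁) = (24335, 1794);  24335² − 184·1794² = 1 ✓

24335 1794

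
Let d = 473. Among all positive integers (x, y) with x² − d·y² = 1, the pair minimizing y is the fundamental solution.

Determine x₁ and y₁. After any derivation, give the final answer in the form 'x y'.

√473 → a₀=21, period (1,2,1,42); ℓ=4 even so k=3
i=0: a=21 ⇒ p=21, q=1
…
i=2: a=2 ⇒ p=65, q=3
i=3: a=1 ⇒ p=87, q=4
→ (87, 4).  Check: 87²=7569, 473·4²=7568, difference 1.

87 4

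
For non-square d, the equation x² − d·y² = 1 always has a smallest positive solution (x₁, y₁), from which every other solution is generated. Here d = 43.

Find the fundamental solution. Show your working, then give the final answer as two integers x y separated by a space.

√43 → a₀=6, period (1,1,3,1,5,1,3,1,1,12); ℓ=10 even so k=9
k=0  a_k=6  p_k/q_k = 6/1
…
k=3  a_k=3  p_k/q_k = 46/7
k=4  a_k=1  p_k/q_k = 59/9
k=5  a_k=5  p_k/q_k = 341/52
…
k=8  a_k=1  p_k/q_k = 1941/296
k=9  a_k=1  p_k/q_k = 3482/531
→ (3482, 531).  Check: 3482²=12124324, 43·531²=12124323, difference 1.

3482 531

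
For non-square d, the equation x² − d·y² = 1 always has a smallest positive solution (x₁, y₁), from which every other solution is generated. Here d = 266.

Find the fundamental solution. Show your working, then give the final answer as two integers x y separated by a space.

√266 → a₀=16, period (3,4,3,32); ℓ=4 even so k=3
step 0: (16, 1)  from 16·(1,0) + (0,1)
…
step 2: (212, 13)  from 4·(49,3) + (16,1)
step 3: (685, 42)  from 3·(212,13) + (49,3)
fundamental: x₁=685, y₁=42  (since 469225 − 266·1764 = 1)

685 42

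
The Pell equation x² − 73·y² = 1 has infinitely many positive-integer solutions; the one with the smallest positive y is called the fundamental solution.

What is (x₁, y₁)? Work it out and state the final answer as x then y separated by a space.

2281249 267000

d=73: √d = [8; 1,1,5,5,1,1,16] (ℓ=7, odd), read p_13/q_13
k=0  a_k=8  p_k/q_k = 8/1
…
k=2  a_k=1  p_k/q_k = 17/2
k=3  a_k=5  p_k/q_k = 94/11
k=4  a_k=5  p_k/q_k = 487/57
…
k=8  a_k=1  p_k/q_k = 18737/2193
…
k=12  a_k=1  p_k/q_k = 1241008/145249
k=13  a_k=1  p_k/q_k = 2281249/267000
fundamental: x₁=2281249, y₁=267000  (since 5204097000001 − 73·71289000000 = 1)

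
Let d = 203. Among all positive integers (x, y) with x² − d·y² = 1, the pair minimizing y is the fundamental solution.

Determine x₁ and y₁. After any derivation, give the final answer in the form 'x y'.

57 4

d=203: √d = [14; 4,28] (ℓ=2, even), read p_1/q_1
a_0=14:  p_0=14·1+0=14,  q_0=14·0+1=1
a_1=4:  p_1=4·14+1=57,  q_1=4·1+0=4
(x₁, y₁) = (57, 4);  57² − 203·4² = 1 ✓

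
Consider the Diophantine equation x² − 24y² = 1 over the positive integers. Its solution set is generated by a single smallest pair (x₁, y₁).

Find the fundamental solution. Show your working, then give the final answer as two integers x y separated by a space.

5 1

[4; 1,8] for √24; ℓ=2 ⇒ convergent index 1
k=0  a_k=4  p_k/q_k = 4/1
k=1  a_k=1  p_k/q_k = 5/1
fundamental: x₁=5, y₁=1  (since 25 − 24·1 = 1)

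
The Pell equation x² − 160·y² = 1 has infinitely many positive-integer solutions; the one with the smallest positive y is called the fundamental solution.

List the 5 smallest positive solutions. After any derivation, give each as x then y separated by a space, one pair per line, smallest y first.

721 57
1039681 82194
1499219281 118523691
2161873163521 170911080228
3117419602578001 246453659165085

√160 = [12; 1,1,1,5,1,1,1,24, …], period ℓ=8 (even) → k=7
i=0: a=12 ⇒ p=12, q=1
…
i=4: a=5 ⇒ p=215, q=17
…
i=6: a=1 ⇒ p=468, q=37
i=7: a=1 ⇒ p=721, q=57
→ (721, 57).  Check: 721²=519841, 160·57²=519840, difference 1.
k=2:  x_2 = 721·721+160·57·57 = 1039681,  y_2 = 721·57+57·721 = 82194
k=3:  x_3 = 721·1039681+160·57·82194 = 1499219281,  y_3 = 721·82194+57·1039681 = 118523691
k=4:  x_4 = 721·1499219281+160·57·118523691 = 2161873163521,  y_4 = 721·118523691+57·1499219281 = 170911080228
k=5:  x_5 = 721·2161873163521+160·57·170911080228 = 3117419602578001,  y_5 = 721·170911080228+57·2161873163521 = 246453659165085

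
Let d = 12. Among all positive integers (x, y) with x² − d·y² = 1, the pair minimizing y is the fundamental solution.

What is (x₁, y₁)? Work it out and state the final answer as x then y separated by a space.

7 2

[3; 2,6] for √12; ℓ=2 ⇒ convergent index 1
a_0=3:  p_0=3·1+0=3,  q_0=3·0+1=1
a_1=2:  p_1=2·3+1=7,  q_1=2·1+0=2
(x₁, y₁) = (7, 2);  7² − 12·2² = 1 ✓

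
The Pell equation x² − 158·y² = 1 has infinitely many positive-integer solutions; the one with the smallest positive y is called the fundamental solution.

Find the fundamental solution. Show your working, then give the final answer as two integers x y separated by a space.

√158 = [12; 1,1,3,12,3,1,1,24, …], period ℓ=8 (even) → k=7
a_0=12:  p_0=12·1+0=12,  q_0=12·0+1=1
…
a_2=1:  p_2=1·13+12=25,  q_2=1·1+1=2
a_3=3:  p_3=3·25+13=88,  q_3=3·2+1=7
…
a_6=1:  p_6=1·3331+1081=4412,  q_6=1·265+86=351
a_7=1:  p_7=1·4412+3331=7743,  q_7=1·351+265=616
fundamental: x₁=7743, y₁=616  (since 59954049 − 158·379456 = 1)

7743 616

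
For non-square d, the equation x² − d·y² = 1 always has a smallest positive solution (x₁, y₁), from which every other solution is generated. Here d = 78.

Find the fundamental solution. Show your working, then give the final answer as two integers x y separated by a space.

53 6

√78 = [8; 1,4,1,16, …], period ℓ=4 (even) → k=3
step 0: (8, 1)  from 8·(1,0) + (0,1)
…
step 2: (44, 5)  from 4·(9,1) + (8,1)
step 3: (53, 6)  from 1·(44,5) + (9,1)
→ (53, 6).  Check: 53²=2809, 78·6²=2808, difference 1.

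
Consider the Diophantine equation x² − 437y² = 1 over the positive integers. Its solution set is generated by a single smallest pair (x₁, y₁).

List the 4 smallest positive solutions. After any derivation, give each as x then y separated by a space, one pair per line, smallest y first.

√437 = [20; 1,9,2,9,1,40, …], period ℓ=6 (even) → k=5
a_0=20:  p_0=20·1+0=20,  q_0=20·0+1=1
a_1=1:  p_1=1·20+1=21,  q_1=1·1+0=1
…
a_4=9:  p_4=9·439+209=4160,  q_4=9·21+10=199
a_5=1:  p_5=1·4160+439=4599,  q_5=1·199+21=220
(x₁, y₁) = (4599, 220);  4599² − 437·220² = 1 ✓
n=2: (4599,220)∘(4599,220) = (4599·4599+437·220·220, 4599·220+220·4599) = (42301601,2023560)
n=3: (42301601,2023560)∘(4599,220) = (4599·42301601+437·220·2023560, 4599·2023560+220·42301601) = (389090121399,18612704660)
n=4: (389090121399,18612704660)∘(4599,220) = (4599·389090121399+437·220·18612704660, 4599·18612704660+220·389090121399) = (3578850894326401,171199655439120)

4599 220
42301601 2023560
389090121399 18612704660
3578850894326401 171199655439120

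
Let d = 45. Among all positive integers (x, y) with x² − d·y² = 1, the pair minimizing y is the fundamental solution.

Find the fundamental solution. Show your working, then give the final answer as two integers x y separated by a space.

d=45: √d = [6; 1,2,2,2,1,12] (ℓ=6, even), read p_5/q_5
i=0: a=6 ⇒ p=6, q=1
i=1: a=1 ⇒ p=7, q=1
…
i=4: a=2 ⇒ p=114, q=17
i=5: a=1 ⇒ p=161, q=24
→ (161, 24).  Check: 161²=25921, 45·24²=25920, difference 1.

161 24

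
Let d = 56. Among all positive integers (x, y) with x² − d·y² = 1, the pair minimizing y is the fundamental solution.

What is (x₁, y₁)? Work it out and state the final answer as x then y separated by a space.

√56 → a₀=7, period (2,14); ℓ=2 even so k=1
i=0: a=7 ⇒ p=7, q=1
i=1: a=2 ⇒ p=15, q=2
fundamental: x₁=15, y₁=2  (since 225 − 56·4 = 1)

15 2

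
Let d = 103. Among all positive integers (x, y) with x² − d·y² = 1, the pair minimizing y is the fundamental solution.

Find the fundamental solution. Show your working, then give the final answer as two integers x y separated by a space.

√103 = [10; 6,1,2,1,1,9,1,1,2,1,6,20, …], period ℓ=12 (even) → k=11
k=0  a_k=10  p_k/q_k = 10/1
…
k=3  a_k=2  p_k/q_k = 203/20
…
k=5  a_k=1  p_k/q_k = 477/47
k=6  a_k=9  p_k/q_k = 4567/450
…
k=8  a_k=1  p_k/q_k = 9611/947
…
k=10  a_k=1  p_k/q_k = 33877/3338
k=11  a_k=6  p_k/q_k = 227528/22419
→ (227528, 22419).  Check: 227528²=51768990784, 103·22419²=51768990783, difference 1.

227528 22419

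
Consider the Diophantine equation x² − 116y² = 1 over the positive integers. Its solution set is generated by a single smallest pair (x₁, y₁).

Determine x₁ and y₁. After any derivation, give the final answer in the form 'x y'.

d=116: √d = [10; 1,3,2,1,4,1,2,3,1,20] (ℓ=10, even), read p_9/q_9
step 0: (10, 1)  from 10·(1,0) + (0,1)
…
step 3: (97, 9)  from 2·(43,4) + (11,1)
…
step 5: (657, 61)  from 4·(140,13) + (97,9)
…
step 8: (7550, 701)  from 3·(2251,209) + (797,74)
step 9: (9801, 910)  from 1·(7550,701) + (2251,209)
→ (9801, 910).  Check: 9801²=96059601, 116·910²=96059600, difference 1.

9801 910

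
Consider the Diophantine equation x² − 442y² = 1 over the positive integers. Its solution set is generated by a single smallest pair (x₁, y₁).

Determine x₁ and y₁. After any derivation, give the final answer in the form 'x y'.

√442 = [21; 42, …], period ℓ=1 (odd) → k=1
step 0: (21, 1)  from 21·(1,0) + (0,1)
step 1: (883, 42)  from 42·(21,1) + (1,0)
fundamental: x₁=883, y₁=42  (since 779689 − 442·1764 = 1)

883 42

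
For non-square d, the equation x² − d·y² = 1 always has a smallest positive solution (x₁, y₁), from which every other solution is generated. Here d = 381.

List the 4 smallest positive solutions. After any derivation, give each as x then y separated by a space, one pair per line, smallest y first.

1015 52
2060449 105560
4182710455 214286748
8490900163201 435001992880

√381 = [19; 1,1,12,1,1,38, …], period ℓ=6 (even) → k=5
k=0  a_k=19  p_k/q_k = 19/1
k=1  a_k=1  p_k/q_k = 20/1
…
k=3  a_k=12  p_k/q_k = 488/25
k=4  a_k=1  p_k/q_k = 527/27
k=5  a_k=1  p_k/q_k = 1015/52
fundamental: x₁=1015, y₁=52  (since 1030225 − 381·2704 = 1)
n=2: (1015,52)∘(1015,52) = (1015·1015+381·52·52, 1015·52+52·1015) = (2060449,105560)
n=3: (2060449,105560)∘(1015,52) = (1015·2060449+381·52·105560, 1015·105560+52·2060449) = (4182710455,214286748)
n=4: (4182710455,214286748)∘(1015,52) = (1015·4182710455+381·52·214286748, 1015·214286748+52·4182710455) = (8490900163201,435001992880)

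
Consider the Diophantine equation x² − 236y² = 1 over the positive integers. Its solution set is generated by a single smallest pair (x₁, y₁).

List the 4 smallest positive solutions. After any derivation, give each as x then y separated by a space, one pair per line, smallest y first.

561799 36570
631236232801 41089978860
709255768702176199 46168618067101710
796918363201596536611201 51874966922918257173720

√236 = [15; 2,1,3,5,1,6,1,5,3,1,2,30, …], period ℓ=12 (even) → k=11
i=0: a=15 ⇒ p=15, q=1
…
i=3: a=3 ⇒ p=169, q=11
i=4: a=5 ⇒ p=891, q=58
…
i=6: a=6 ⇒ p=7251, q=472
i=7: a=1 ⇒ p=8311, q=541
i=8: a=5 ⇒ p=48806, q=3177
i=9: a=3 ⇒ p=154729, q=10072
i=10: a=1 ⇒ p=203535, q=13249
i=11: a=2 ⇒ p=561799, q=36570
→ (561799, 36570).  Check: 561799²=315618116401, 236·36570²=315618116400, difference 1.
n=2: (561799,36570)∘(561799,36570) = (561799·561799+236·36570·36570, 561799·36570+36570·561799) = (631236232801,41089978860)
n=3: (631236232801,41089978860)∘(561799,36570) = (561799·631236232801+236·36570·41089978860, 561799·41089978860+36570·631236232801) = (709255768702176199,46168618067101710)
n=4: (709255768702176199,46168618067101710)∘(561799,36570) = (561799·709255768702176199+236·36570·46168618067101710, 561799·46168618067101710+36570·709255768702176199) = (796918363201596536611201,51874966922918257173720)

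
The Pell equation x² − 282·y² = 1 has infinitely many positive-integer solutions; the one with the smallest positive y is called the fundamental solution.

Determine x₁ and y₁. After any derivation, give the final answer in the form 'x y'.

√282 → a₀=16, period (1,3,1,4,1,3,1,32); ℓ=8 even so k=7
k=0  a_k=16  p_k/q_k = 16/1
…
k=2  a_k=3  p_k/q_k = 67/4
…
k=4  a_k=4  p_k/q_k = 403/24
k=5  a_k=1  p_k/q_k = 487/29
k=6  a_k=3  p_k/q_k = 1864/111
k=7  a_k=1  p_k/q_k = 2351/140
(x₁, y₁) = (2351, 140);  2351² − 282·140² = 1 ✓

2351 140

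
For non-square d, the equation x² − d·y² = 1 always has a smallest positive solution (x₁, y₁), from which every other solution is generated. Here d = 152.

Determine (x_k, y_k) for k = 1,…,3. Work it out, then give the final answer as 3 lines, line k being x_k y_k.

37 3
2737 222
202501 16425

√152 = [12; 3,24, …], period ℓ=2 (even) → k=1
step 0: (12, 1)  from 12·(1,0) + (0,1)
step 1: (37, 3)  from 3·(12,1) + (1,0)
→ (37, 3).  Check: 37²=1369, 152·3²=1368, difference 1.
(37+3√152)^2 = 2737 + 222√152
(37+3√152)^3 = 202501 + 16425√152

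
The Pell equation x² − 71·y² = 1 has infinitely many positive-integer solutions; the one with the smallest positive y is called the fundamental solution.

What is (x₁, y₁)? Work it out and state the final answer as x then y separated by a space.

3480 413

√71 → a₀=8, period (2,2,1,7,1,2,2,16); ℓ=8 even so k=7
a_0=8:  p_0=8·1+0=8,  q_0=8·0+1=1
a_1=2:  p_1=2·8+1=17,  q_1=2·1+0=2
a_2=2:  p_2=2·17+8=42,  q_2=2·2+1=5
…
a_4=7:  p_4=7·59+42=455,  q_4=7·7+5=54
a_5=1:  p_5=1·455+59=514,  q_5=1·54+7=61
a_6=2:  p_6=2·514+455=1483,  q_6=2·61+54=176
a_7=2:  p_7=2·1483+514=3480,  q_7=2·176+61=413
→ (3480, 413).  Check: 3480²=12110400, 71·413²=12110399, difference 1.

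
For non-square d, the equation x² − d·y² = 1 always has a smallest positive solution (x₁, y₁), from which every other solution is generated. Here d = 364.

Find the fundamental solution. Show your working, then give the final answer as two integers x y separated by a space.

4954951 259710

d=364: √d = [19; 12,1,2,3,1,8,1,3,2,1,12,38] (ℓ=12, even), read p_11/q_11
i=0: a=19 ⇒ p=19, q=1
i=1: a=12 ⇒ p=229, q=12
i=2: a=1 ⇒ p=248, q=13
i=3: a=2 ⇒ p=725, q=38
…
i=7: a=1 ⇒ p=30755, q=1612
i=8: a=3 ⇒ p=119872, q=6283
i=9: a=2 ⇒ p=270499, q=14178
i=10: a=1 ⇒ p=390371, q=20461
i=11: a=12 ⇒ p=4954951, q=259710
(x₁, y₁) = (4954951, 259710);  4954951² − 364·259710² = 1 ✓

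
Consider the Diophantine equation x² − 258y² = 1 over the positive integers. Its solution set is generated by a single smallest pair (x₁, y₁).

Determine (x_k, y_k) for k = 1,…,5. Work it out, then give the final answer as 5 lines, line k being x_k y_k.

√258 = [16; 16,32, …], period ℓ=2 (even) → k=1
a_0=16:  p_0=16·1+0=16,  q_0=16·0+1=1
a_1=16:  p_1=16·16+1=257,  q_1=16·1+0=16
fundamental: x₁=257, y₁=16  (since 66049 − 258·256 = 1)
k=2:  x_2 = 257·257+258·16·16 = 132097,  y_2 = 257·16+16·257 = 8224
k=3:  x_3 = 257·132097+258·16·8224 = 67897601,  y_3 = 257·8224+16·132097 = 4227120
k=4:  x_4 = 257·67897601+258·16·4227120 = 34899234817,  y_4 = 257·4227120+16·67897601 = 2172731456
k=5:  x_5 = 257·34899234817+258·16·2172731456 = 17938138798337,  y_5 = 257·2172731456+16·34899234817 = 1116779741264

257 16
132097 8224
67897601 4227120
34899234817 2172731456
17938138798337 1116779741264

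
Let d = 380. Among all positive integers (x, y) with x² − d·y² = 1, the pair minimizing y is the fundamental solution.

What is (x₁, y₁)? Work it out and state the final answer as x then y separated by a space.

√380 = [19; 2,38, …], period ℓ=2 (even) → k=1
step 0: (19, 1)  from 19·(1,0) + (0,1)
step 1: (39, 2)  from 2·(19,1) + (1,0)
(x₁, y₁) = (39, 2);  39² − 380·2² = 1 ✓

39 2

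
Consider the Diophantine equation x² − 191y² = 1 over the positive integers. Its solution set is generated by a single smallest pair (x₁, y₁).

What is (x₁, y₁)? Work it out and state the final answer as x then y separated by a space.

8994000 650783

√191 = [13; 1,4,1,1,3,…,4,1,26, …], period ℓ=16 (even) → k=15
i=0: a=13 ⇒ p=13, q=1
…
i=4: a=1 ⇒ p=152, q=11
i=5: a=3 ⇒ p=539, q=39
…
i=7: a=2 ⇒ p=2999, q=217
i=8: a=13 ⇒ p=40217, q=2910
…
i=10: a=2 ⇒ p=207083, q=14984
i=11: a=3 ⇒ p=704682, q=50989
…
i=13: a=1 ⇒ p=1616447, q=116962
i=14: a=4 ⇒ p=7377553, q=533821
i=15: a=1 ⇒ p=8994000, q=650783
→ (8994000, 650783).  Check: 8994000²=80892036000000, 191·650783²=80892035999999, difference 1.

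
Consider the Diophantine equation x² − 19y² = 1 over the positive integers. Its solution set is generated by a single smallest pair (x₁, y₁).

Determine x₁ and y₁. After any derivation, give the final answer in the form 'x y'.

d=19: √d = [4; 2,1,3,1,2,8] (ℓ=6, even), read p_5/q_5
i=0: a=4 ⇒ p=4, q=1
…
i=4: a=1 ⇒ p=61, q=14
i=5: a=2 ⇒ p=170, q=39
fundamental: x₁=170, y₁=39  (since 28900 − 19·1521 = 1)

170 39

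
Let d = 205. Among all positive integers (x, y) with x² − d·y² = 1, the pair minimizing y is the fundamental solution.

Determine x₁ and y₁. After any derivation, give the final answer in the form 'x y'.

d=205: √d = [14; 3,6,1,4,1,6,3,28] (ℓ=8, even), read p_7/q_7
a_0=14:  p_0=14·1+0=14,  q_0=14·0+1=1
a_1=3:  p_1=3·14+1=43,  q_1=3·1+0=3
…
a_3=1:  p_3=1·272+43=315,  q_3=1·19+3=22
…
a_6=6:  p_6=6·1847+1532=12614,  q_6=6·129+107=881
a_7=3:  p_7=3·12614+1847=39689,  q_7=3·881+129=2772
→ (39689, 2772).  Check: 39689²=1575216721, 205·2772²=1575216720, difference 1.

39689 2772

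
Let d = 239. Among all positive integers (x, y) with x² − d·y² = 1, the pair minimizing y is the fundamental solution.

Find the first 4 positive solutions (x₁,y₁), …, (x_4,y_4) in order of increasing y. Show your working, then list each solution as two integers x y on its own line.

6195120 400729
76759023628799 4965128484960
951062724926484326640 61519133559490389671
11783895416893046404284364801 762236829394135240588726080

√239 = [15; 2,5,1,2,4,15,4,2,1,5,2,30, …], period ℓ=12 (even) → k=11
k=0  a_k=15  p_k/q_k = 15/1
k=1  a_k=2  p_k/q_k = 31/2
…
k=3  a_k=1  p_k/q_k = 201/13
k=4  a_k=2  p_k/q_k = 572/37
…
k=6  a_k=15  p_k/q_k = 37907/2452
k=7  a_k=4  p_k/q_k = 154117/9969
…
k=9  a_k=1  p_k/q_k = 500258/32359
k=10  a_k=5  p_k/q_k = 2847431/184185
k=11  a_k=2  p_k/q_k = 6195120/400729
fundamental: x₁=6195120, y₁=400729  (since 38379511814400 − 239·160583731441 = 1)
(6195120+400729√239)^2 = 76759023628799 + 4965128484960√239
(6195120+400729√239)^3 = 951062724926484326640 + 61519133559490389671√239
(6195120+400729√239)^4 = 11783895416893046404284364801 + 762236829394135240588726080√239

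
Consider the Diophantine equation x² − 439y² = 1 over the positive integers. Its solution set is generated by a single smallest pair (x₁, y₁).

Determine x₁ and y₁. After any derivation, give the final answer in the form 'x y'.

√439 = [20; 1,19,1,40, …], period ℓ=4 (even) → k=3
i=0: a=20 ⇒ p=20, q=1
…
i=2: a=19 ⇒ p=419, q=20
i=3: a=1 ⇒ p=440, q=21
(x₁, y₁) = (440, 21);  440² − 439·21² = 1 ✓

440 21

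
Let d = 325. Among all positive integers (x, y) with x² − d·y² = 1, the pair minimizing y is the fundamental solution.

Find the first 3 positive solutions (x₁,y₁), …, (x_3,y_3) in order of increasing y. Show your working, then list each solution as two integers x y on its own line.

649 36
842401 46728
1093435849 60652908

√325 = [18; 36, …], period ℓ=1 (odd) → k=1
step 0: (18, 1)  from 18·(1,0) + (0,1)
step 1: (649, 36)  from 36·(18,1) + (1,0)
→ (649, 36).  Check: 649²=421201, 325·36²=421200, difference 1.
(x_2, y_2) = (649·649 + 325·36·36, 649·36 + 36·649) = (842401, 46728)
(x_3, y_3) = (649·842401 + 325·36·46728, 649·46728 + 36·842401) = (1093435849, 60652908)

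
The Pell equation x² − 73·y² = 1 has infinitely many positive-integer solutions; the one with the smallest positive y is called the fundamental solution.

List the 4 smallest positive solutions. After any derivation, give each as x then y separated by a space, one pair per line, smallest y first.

√73 → a₀=8, period (1,1,5,5,1,1,16); ℓ=7 odd so k=13
step 0: (8, 1)  from 8·(1,0) + (0,1)
step 1: (9, 1)  from 1·(8,1) + (1,0)
step 2: (17, 2)  from 1·(9,1) + (8,1)
step 3: (94, 11)  from 5·(17,2) + (9,1)
step 4: (487, 57)  from 5·(94,11) + (17,2)
step 5: (581, 68)  from 1·(487,57) + (94,11)
step 6: (1068, 125)  from 1·(581,68) + (487,57)
step 7: (17669, 2068)  from 16·(1068,125) + (581,68)
step 8: (18737, 2193)  from 1·(17669,2068) + (1068,125)
step 9: (36406, 4261)  from 1·(18737,2193) + (17669,2068)
step 10: (200767, 23498)  from 5·(36406,4261) + (18737,2193)
step 11: (1040241, 121751)  from 5·(200767,23498) + (36406,4261)
step 12: (1241008, 145249)  from 1·(1040241,121751) + (200767,23498)
step 13: (2281249, 267000)  from 1·(1241008,145249) + (1040241,121751)
(x₁, y₁) = (2281249, 267000);  2281249² − 73·267000² = 1 ✓
n=2: (2281249,267000)∘(2281249,267000) = (2281249·2281249+73·267000·267000, 2281249·267000+267000·2281249) = (10408194000001,1218186966000)
n=3: (10408194000001,1218186966000)∘(2281249,267000) = (2281249·10408194000001+73·267000·1218186966000, 2281249·1218186966000+267000·10408194000001) = (47487364308614281249,5557975596000801000)
n=4: (47487364308614281249,5557975596000801000)∘(2281249,267000) = (2281249·47487364308614281249+73·267000·5557975596000801000, 2281249·5557975596000801000+267000·47487364308614281249) = (216661004683313632776000001,25358252540801244373932000)

2281249 267000
10408194000001 1218186966000
47487364308614281249 5557975596000801000
216661004683313632776000001 25358252540801244373932000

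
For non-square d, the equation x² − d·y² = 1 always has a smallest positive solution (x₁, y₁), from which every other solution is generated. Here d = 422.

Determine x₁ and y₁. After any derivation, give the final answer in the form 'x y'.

7022501 341850

d=422: √d = [20; 1,1,5,2,1,…,1,1,40] (ℓ=14, even), read p_13/q_13
step 0: (20, 1)  from 20·(1,0) + (0,1)
step 1: (21, 1)  from 1·(20,1) + (1,0)
step 2: (41, 2)  from 1·(21,1) + (20,1)
step 3: (226, 11)  from 5·(41,2) + (21,1)
…
step 5: (719, 35)  from 1·(493,24) + (226,11)
step 6: (2650, 129)  from 3·(719,35) + (493,24)
step 7: (53719, 2615)  from 20·(2650,129) + (719,35)
step 8: (163807, 7974)  from 3·(53719,2615) + (2650,129)
…
step 10: (598859, 29152)  from 2·(217526,10589) + (163807,7974)
step 11: (3211821, 156349)  from 5·(598859,29152) + (217526,10589)
step 12: (3810680, 185501)  from 1·(3211821,156349) + (598859,29152)
step 13: (7022501, 341850)  from 1·(3810680,185501) + (3211821,156349)
(x₁, y₁) = (7022501, 341850);  7022501² − 422·341850² = 1 ✓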